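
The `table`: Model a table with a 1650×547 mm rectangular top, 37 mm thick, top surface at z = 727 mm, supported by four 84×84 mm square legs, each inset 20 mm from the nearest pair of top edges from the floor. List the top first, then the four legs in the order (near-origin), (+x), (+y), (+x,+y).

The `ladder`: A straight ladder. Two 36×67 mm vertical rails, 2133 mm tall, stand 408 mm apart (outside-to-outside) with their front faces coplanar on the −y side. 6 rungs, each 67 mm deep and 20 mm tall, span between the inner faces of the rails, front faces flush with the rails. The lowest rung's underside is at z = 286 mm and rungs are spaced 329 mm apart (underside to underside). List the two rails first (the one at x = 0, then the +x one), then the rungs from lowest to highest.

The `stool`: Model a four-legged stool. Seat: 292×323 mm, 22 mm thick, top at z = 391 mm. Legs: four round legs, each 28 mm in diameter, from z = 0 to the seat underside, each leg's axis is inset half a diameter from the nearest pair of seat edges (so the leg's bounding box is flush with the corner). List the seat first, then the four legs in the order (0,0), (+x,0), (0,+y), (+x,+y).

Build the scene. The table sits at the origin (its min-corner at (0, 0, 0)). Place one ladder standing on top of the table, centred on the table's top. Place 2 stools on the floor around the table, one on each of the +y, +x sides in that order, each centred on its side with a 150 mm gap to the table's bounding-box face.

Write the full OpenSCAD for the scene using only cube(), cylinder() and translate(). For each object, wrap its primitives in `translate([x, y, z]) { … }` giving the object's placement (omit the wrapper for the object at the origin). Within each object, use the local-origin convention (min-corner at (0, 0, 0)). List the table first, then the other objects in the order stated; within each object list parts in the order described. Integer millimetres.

translate([0, 0, 690]) cube([1650, 547, 37]);
translate([20, 20, 0]) cube([84, 84, 690]);
translate([1546, 20, 0]) cube([84, 84, 690]);
translate([20, 443, 0]) cube([84, 84, 690]);
translate([1546, 443, 0]) cube([84, 84, 690]);
translate([621, 240, 727]) {
  cube([36, 67, 2133]);
  translate([372, 0, 0]) cube([36, 67, 2133]);
  translate([36, 0, 286]) cube([336, 67, 20]);
  translate([36, 0, 615]) cube([336, 67, 20]);
  translate([36, 0, 944]) cube([336, 67, 20]);
  translate([36, 0, 1273]) cube([336, 67, 20]);
  translate([36, 0, 1602]) cube([336, 67, 20]);
  translate([36, 0, 1931]) cube([336, 67, 20]);
}
translate([679, 697, 0]) {
  translate([0, 0, 369]) cube([292, 323, 22]);
  translate([14, 14, 0]) cylinder(h = 369, r = 14);
  translate([278, 14, 0]) cylinder(h = 369, r = 14);
  translate([14, 309, 0]) cylinder(h = 369, r = 14);
  translate([278, 309, 0]) cylinder(h = 369, r = 14);
}
translate([1800, 112, 0]) {
  translate([0, 0, 369]) cube([292, 323, 22]);
  translate([14, 14, 0]) cylinder(h = 369, r = 14);
  translate([278, 14, 0]) cylinder(h = 369, r = 14);
  translate([14, 309, 0]) cylinder(h = 369, r = 14);
  translate([278, 309, 0]) cylinder(h = 369, r = 14);
}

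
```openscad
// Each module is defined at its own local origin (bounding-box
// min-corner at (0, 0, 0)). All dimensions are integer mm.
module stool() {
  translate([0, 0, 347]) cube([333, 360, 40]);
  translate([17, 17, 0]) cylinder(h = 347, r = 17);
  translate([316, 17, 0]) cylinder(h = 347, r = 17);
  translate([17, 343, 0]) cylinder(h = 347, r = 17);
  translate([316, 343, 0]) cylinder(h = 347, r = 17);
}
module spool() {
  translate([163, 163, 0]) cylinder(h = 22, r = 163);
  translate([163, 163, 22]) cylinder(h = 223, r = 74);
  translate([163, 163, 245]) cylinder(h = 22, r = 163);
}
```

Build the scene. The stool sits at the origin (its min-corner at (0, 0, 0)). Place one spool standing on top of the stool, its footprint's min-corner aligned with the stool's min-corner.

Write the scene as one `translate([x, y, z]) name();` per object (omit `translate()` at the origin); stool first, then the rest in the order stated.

stool();
translate([0, 0, 387]) spool();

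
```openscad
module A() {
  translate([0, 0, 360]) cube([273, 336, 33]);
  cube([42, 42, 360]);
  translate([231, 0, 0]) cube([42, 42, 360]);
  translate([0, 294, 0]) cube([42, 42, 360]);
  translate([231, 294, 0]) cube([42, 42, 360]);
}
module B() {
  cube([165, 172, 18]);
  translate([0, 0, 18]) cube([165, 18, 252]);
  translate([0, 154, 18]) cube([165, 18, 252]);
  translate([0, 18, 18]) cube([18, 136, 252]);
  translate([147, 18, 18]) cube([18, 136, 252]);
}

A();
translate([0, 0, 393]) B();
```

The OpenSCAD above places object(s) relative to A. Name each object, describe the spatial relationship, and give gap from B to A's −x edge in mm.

The open box's min-x is at 0; the stool's min-x is 0; gap = 0 mm.

A is a stool. B is an open box. The open box is on top of the stool. The gap from the open box to the stool's −x edge is 0 mm.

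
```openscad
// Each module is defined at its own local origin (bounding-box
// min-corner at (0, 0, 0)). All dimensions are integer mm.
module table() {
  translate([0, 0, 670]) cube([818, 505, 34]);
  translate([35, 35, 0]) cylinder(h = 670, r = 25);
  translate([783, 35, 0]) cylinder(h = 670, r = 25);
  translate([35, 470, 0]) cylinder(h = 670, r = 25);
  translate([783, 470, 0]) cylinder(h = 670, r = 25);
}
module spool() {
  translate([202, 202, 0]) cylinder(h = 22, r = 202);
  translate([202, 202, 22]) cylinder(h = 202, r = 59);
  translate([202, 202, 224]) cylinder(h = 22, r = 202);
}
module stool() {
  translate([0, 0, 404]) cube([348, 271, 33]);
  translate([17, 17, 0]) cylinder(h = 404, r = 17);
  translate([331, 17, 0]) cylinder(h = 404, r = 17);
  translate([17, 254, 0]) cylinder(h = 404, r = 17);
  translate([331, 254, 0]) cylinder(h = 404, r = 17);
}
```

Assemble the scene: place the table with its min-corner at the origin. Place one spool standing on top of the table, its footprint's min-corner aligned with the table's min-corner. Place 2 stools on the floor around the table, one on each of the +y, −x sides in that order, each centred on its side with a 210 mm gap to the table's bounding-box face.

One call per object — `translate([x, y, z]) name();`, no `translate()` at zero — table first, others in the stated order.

table();
translate([0, 0, 704]) spool();
translate([235, 715, 0]) stool();
translate([-558, 117, 0]) stool();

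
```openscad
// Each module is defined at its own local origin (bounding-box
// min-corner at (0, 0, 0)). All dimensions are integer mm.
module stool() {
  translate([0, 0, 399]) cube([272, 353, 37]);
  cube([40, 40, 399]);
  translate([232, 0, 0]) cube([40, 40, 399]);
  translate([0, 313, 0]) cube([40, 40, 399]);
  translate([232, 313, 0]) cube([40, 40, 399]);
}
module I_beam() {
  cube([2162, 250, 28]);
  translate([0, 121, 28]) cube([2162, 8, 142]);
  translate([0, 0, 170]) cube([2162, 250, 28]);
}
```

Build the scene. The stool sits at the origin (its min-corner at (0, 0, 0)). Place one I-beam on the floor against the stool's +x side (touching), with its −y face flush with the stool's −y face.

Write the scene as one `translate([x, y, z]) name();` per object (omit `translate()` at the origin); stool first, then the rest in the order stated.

stool();
translate([272, 0, 0]) I_beam();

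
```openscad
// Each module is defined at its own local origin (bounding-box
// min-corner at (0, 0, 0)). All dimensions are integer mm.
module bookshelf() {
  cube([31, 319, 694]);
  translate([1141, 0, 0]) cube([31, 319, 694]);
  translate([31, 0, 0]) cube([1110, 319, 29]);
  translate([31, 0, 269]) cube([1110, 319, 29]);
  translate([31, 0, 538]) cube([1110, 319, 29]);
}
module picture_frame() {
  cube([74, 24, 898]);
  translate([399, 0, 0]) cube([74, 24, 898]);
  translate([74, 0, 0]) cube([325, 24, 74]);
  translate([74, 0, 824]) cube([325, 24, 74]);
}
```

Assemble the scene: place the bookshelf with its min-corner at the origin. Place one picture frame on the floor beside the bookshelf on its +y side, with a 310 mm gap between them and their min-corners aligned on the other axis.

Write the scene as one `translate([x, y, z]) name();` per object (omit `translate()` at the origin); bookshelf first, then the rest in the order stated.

bookshelf();
translate([0, 629, 0]) picture_frame();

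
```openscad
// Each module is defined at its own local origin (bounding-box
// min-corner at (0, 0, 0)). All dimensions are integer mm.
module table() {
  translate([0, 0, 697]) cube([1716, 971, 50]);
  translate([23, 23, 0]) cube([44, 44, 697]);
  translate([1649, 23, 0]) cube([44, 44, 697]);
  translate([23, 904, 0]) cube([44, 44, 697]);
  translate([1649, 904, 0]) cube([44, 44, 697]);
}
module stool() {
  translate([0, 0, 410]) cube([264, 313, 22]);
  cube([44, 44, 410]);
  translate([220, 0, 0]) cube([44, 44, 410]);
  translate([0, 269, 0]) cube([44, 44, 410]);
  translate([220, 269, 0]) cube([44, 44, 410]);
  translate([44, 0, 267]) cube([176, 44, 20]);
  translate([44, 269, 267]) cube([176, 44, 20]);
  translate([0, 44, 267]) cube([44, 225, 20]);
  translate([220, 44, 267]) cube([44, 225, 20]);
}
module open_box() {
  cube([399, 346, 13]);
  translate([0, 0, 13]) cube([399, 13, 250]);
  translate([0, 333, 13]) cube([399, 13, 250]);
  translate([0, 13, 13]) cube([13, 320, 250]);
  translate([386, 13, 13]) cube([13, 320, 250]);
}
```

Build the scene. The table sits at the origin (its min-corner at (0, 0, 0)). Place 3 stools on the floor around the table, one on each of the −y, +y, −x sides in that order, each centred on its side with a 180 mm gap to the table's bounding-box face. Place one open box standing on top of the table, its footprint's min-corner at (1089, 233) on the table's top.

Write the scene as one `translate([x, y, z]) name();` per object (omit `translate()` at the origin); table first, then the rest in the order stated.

table();
translate([726, -493, 0]) stool();
translate([726, 1151, 0]) stool();
translate([-444, 329, 0]) stool();
translate([1089, 233, 747]) open_box();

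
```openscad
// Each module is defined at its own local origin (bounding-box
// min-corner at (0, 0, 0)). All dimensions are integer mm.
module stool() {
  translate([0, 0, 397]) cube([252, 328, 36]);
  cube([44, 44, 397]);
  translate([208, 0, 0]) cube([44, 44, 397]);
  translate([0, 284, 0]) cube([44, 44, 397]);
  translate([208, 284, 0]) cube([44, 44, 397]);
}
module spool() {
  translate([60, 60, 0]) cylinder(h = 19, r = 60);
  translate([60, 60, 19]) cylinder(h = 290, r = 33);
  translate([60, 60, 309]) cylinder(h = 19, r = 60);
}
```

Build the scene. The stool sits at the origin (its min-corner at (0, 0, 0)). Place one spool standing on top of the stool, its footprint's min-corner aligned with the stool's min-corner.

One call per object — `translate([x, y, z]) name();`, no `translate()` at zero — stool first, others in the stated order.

stool();
translate([0, 0, 433]) spool();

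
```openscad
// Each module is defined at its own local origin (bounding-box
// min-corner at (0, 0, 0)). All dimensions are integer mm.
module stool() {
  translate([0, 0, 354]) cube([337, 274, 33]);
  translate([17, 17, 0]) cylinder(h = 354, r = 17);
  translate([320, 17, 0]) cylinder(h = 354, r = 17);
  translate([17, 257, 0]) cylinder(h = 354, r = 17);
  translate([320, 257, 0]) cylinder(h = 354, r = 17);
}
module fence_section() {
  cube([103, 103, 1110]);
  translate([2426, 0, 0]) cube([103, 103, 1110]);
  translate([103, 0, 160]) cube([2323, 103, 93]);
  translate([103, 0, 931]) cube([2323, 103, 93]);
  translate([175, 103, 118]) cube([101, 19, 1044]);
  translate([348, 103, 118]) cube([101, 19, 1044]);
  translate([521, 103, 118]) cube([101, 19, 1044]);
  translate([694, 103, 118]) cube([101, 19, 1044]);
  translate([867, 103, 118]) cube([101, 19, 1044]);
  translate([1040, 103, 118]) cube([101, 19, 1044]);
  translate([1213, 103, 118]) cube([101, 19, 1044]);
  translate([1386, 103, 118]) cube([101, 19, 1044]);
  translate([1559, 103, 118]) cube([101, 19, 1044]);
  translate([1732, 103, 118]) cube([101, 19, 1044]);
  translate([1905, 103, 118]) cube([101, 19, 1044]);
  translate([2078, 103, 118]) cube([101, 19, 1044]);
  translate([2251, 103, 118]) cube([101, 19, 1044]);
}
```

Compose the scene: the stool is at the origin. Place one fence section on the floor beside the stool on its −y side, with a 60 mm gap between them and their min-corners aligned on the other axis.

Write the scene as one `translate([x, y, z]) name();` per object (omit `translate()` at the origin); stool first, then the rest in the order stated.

stool();
translate([0, -182, 0]) fence_section();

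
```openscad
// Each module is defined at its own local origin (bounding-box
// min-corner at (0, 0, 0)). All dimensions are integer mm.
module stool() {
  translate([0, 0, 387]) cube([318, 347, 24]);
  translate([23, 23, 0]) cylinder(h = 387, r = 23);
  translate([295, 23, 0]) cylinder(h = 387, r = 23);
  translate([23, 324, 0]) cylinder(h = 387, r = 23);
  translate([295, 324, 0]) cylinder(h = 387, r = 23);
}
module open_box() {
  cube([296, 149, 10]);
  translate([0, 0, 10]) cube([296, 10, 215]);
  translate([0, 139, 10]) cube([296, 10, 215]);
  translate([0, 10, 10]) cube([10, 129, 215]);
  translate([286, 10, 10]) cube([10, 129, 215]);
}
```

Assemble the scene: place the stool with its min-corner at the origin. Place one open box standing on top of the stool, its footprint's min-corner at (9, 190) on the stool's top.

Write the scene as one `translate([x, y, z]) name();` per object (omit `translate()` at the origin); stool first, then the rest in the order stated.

stool();
translate([9, 190, 411]) open_box();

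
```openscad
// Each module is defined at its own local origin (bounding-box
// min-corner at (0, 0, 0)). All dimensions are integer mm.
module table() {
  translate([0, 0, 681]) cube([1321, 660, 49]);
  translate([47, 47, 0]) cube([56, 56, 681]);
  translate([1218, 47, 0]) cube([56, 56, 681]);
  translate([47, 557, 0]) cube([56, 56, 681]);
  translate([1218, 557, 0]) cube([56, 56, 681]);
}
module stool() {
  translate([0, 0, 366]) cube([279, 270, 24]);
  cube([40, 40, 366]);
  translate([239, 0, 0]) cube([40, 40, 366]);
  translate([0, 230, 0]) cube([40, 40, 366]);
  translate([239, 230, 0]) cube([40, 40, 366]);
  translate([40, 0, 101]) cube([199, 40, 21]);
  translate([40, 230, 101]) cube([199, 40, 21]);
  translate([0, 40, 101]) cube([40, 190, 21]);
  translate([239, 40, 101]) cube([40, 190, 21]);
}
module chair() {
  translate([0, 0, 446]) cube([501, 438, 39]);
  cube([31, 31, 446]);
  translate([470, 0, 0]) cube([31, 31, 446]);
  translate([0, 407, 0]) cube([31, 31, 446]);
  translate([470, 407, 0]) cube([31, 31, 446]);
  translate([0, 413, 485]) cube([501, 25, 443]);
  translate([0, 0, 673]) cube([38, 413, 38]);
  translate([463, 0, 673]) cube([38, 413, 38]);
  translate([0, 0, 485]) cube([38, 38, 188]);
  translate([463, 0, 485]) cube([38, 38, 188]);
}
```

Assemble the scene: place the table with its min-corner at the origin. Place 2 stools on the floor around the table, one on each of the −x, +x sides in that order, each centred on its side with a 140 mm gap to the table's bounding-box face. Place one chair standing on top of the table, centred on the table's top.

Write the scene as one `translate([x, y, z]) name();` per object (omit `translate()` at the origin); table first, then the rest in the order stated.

table();
translate([-419, 195, 0]) stool();
translate([1461, 195, 0]) stool();
translate([410, 111, 730]) chair();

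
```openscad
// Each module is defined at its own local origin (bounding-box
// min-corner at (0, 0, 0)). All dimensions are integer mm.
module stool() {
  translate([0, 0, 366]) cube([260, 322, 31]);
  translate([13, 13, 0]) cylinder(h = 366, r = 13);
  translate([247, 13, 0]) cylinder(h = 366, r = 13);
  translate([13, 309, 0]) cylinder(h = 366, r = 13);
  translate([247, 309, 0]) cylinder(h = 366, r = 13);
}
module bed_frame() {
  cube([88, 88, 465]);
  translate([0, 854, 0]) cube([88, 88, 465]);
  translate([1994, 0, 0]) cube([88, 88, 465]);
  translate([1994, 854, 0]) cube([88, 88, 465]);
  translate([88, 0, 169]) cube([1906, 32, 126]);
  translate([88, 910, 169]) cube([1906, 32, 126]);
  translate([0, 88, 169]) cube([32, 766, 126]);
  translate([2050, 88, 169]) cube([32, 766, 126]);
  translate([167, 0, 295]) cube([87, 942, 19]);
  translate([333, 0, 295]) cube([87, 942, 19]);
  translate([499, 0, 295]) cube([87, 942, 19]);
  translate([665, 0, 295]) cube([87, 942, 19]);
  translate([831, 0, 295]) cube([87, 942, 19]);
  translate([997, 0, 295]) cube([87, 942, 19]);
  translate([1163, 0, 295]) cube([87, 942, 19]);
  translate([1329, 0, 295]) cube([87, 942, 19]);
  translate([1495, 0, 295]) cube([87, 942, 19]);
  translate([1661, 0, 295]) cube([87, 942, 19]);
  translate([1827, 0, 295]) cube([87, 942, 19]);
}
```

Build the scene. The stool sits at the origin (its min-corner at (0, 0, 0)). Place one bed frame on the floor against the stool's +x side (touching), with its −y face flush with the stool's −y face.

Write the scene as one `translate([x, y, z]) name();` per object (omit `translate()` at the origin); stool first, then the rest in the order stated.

stool();
translate([260, 0, 0]) bed_frame();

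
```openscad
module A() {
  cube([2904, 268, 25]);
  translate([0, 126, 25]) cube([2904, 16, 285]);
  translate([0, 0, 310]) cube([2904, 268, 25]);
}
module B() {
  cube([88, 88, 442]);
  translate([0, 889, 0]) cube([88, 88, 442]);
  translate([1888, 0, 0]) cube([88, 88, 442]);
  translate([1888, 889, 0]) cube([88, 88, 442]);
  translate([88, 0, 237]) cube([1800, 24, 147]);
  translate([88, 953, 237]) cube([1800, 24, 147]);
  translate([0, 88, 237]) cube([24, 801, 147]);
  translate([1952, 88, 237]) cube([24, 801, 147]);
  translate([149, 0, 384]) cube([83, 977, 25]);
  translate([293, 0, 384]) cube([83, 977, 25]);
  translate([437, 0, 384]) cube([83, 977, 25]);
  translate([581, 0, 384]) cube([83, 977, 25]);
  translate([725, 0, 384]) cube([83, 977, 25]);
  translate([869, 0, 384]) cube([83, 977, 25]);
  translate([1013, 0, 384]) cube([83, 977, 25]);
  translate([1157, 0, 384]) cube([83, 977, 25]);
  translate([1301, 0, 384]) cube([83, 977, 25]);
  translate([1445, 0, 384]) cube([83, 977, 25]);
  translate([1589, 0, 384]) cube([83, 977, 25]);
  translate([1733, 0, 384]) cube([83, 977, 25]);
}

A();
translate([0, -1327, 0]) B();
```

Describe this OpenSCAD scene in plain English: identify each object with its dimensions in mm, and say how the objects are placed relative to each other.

A is an I-beam lying along x, 2904 mm long. Overall section height 335 mm. Two flanges 268 mm wide (y) and 25 mm thick, one on the floor and one at the top; a web 16 mm thick runs between them, centred on the flange width.

B is a bed frame 1976 mm long (x) by 977 mm wide (y). Four 88×88 mm corner posts, 442 mm tall, at the corners of the footprint. Four rails of 24 mm thickness and 147 mm height run between adjacent posts with their undersides at z = 237 mm, their outer faces flush with the outside of the frame (the two x-running rails run between the posts' inner faces; the two y-running rails run between the posts' inner faces). 12 slats, each 83 mm wide (x) and 25 mm thick, lie across the top of the two x-running rails, running the full 977 mm width of the frame in y; the slats are evenly spaced along x between the inner faces of the end posts with equal gaps (rounded down to the nearest mm) at the −x end and between each pair — any rounding remainder accumulates at the +x end.

The bed frame is on the floor beside the I-beam on its −y side.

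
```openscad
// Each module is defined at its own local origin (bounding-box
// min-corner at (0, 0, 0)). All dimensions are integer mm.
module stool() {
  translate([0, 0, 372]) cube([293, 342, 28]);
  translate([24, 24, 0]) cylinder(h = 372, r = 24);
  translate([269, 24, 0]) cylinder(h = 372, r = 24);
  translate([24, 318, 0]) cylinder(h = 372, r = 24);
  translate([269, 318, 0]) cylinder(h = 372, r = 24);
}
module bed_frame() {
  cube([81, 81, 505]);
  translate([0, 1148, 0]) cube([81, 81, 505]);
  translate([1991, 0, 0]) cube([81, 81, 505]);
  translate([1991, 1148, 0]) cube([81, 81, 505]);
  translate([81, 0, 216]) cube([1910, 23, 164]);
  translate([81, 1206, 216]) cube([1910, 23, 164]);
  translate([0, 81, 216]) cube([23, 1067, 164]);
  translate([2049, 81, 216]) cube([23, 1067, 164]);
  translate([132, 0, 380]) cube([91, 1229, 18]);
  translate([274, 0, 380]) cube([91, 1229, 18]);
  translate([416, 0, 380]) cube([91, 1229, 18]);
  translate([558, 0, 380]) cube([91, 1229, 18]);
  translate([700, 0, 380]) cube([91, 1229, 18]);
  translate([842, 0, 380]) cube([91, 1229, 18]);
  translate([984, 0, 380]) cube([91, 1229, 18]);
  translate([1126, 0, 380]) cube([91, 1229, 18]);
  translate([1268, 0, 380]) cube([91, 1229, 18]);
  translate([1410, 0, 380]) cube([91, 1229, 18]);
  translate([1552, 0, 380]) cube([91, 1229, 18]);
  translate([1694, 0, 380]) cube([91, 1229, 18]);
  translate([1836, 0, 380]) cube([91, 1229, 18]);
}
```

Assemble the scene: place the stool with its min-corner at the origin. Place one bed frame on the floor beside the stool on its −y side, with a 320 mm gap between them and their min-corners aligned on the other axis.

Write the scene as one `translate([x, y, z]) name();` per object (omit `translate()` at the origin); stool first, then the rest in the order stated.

stool();
translate([0, -1549, 0]) bed_frame();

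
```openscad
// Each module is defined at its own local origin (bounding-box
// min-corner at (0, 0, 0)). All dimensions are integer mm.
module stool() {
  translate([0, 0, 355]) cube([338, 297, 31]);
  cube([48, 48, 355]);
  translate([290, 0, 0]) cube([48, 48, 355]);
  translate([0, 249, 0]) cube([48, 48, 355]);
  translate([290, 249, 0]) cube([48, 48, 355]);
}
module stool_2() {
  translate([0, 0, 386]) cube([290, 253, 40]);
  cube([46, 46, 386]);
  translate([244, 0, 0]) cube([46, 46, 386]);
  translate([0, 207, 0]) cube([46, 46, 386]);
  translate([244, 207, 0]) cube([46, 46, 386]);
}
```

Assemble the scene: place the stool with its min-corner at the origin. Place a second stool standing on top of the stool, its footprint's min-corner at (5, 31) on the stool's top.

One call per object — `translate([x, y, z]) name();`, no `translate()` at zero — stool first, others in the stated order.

stool();
translate([5, 31, 386]) stool_2();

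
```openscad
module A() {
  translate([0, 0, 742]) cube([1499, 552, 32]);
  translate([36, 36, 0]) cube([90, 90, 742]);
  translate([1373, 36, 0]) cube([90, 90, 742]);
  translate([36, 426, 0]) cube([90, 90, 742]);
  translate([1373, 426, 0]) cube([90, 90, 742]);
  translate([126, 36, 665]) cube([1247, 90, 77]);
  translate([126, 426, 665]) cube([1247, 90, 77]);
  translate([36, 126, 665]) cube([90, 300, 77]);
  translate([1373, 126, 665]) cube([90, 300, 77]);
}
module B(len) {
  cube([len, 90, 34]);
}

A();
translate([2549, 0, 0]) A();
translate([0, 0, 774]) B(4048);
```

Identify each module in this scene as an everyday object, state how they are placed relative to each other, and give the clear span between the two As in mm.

A is a table. B is a beam. A beam spans the tops of two tables. The clear span between the two tables is 1050 mm.

Second table starts at x = 2549; first ends at x = 1499; clear span = 2549 − 1499 = 1050 mm.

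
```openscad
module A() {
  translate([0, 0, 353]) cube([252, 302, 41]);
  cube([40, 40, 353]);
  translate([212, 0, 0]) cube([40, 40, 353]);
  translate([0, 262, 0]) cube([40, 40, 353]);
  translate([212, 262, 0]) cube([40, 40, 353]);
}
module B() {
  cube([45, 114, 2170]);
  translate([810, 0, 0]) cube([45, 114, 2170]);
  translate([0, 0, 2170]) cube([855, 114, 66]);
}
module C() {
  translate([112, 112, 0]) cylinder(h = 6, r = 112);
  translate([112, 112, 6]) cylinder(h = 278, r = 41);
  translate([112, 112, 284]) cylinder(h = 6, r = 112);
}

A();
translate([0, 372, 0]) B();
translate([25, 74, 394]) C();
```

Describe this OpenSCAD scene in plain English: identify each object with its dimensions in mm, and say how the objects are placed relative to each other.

A is a four-legged stool. The seat is a 252×302×41 mm slab whose top surface is at z = 394 mm; four square legs, each 40×40 mm in cross-section, run from the floor (z = 0) to the underside of the seat, each flush with a corner of the seat.

B is a door frame. The clear opening is 765 mm wide and 2170 mm high. Two 45 mm wide jambs, 114 mm deep, stand either side of the opening from the floor to the top of the opening. A 66 mm thick head sits across the top of both jambs, spanning the full outside width of the frame.

C is a spool: two coaxial disc flanges of radius 112 mm and thickness 6 mm, joined by a core cylinder of radius 41 mm and height 278 mm. The lower flange rests on z = 0 and the three cylinders share a vertical axis.

The door frame is on the floor beside the stool on its +y side. The spool is on top of the stool.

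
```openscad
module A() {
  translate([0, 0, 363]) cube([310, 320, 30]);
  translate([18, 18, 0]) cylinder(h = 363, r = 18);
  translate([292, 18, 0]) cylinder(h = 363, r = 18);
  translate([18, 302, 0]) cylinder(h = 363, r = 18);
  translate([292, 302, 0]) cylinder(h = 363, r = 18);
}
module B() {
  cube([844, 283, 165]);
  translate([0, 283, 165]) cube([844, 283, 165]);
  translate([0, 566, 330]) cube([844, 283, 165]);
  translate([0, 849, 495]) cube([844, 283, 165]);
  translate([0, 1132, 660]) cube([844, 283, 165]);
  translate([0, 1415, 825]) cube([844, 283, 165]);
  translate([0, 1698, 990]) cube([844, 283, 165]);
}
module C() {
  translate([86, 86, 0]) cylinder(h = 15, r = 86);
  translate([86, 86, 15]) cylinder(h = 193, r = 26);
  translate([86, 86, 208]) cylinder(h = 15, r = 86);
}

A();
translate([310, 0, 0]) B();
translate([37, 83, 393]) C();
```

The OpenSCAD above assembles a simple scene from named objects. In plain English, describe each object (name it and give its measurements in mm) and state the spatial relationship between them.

A is a simple wooden stool: a rectangular seat 310 mm (x) by 320 mm (y), 30 mm thick, top face at z = 393 mm, on four round legs, each 36 mm in diameter. The legs rest on z = 0, each leg's axis is inset half a diameter from the nearest pair of seat edges (so the leg's bounding box is flush with the corner).

B is a run of 7 identical solid stair steps. Each tread is 844×283 mm and each step block is 165 mm high. Step 1 rests on the floor; step k is offset from step 1 by (k−1)×283 mm in y and (k−1)×165 mm in z.

C is a spool: two coaxial disc flanges of radius 86 mm and thickness 15 mm, joined by a core cylinder of radius 26 mm and height 193 mm. The lower flange rests on z = 0 and the three cylinders share a vertical axis.

The staircase is against the stool's +x side, with their −y faces flush. The spool is on top of the stool.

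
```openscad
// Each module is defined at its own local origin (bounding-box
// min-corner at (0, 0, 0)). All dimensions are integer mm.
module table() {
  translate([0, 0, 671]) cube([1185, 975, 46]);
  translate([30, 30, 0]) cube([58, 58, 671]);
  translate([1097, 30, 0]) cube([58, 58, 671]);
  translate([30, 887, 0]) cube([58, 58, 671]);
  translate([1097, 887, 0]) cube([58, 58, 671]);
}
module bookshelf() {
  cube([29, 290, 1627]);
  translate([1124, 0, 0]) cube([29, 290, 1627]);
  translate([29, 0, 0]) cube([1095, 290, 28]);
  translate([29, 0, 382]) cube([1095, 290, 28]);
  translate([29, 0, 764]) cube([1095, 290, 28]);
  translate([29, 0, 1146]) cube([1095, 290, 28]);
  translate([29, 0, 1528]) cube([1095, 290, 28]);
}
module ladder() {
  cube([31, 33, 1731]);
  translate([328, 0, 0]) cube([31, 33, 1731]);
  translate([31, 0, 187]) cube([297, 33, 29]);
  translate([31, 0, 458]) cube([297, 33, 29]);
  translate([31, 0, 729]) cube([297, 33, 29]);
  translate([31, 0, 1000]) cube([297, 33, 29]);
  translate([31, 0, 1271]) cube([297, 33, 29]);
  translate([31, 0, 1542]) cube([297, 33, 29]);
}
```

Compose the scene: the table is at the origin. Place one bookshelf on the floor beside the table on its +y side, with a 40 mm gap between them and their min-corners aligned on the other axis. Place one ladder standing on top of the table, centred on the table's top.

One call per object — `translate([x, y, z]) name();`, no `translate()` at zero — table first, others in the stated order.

table();
translate([0, 1015, 0]) bookshelf();
translate([413, 471, 717]) ladder();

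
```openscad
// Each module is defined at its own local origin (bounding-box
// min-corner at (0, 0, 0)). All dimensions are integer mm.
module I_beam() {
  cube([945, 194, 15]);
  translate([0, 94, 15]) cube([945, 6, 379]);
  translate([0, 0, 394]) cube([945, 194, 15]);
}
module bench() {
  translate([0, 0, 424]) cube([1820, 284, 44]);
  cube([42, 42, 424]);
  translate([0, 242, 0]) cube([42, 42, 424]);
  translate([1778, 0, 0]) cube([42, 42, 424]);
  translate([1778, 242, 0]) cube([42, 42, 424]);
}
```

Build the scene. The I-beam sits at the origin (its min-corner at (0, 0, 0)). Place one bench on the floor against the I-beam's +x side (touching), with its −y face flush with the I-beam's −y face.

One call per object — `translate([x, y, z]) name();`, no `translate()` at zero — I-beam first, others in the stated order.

I_beam();
translate([945, 0, 0]) bench();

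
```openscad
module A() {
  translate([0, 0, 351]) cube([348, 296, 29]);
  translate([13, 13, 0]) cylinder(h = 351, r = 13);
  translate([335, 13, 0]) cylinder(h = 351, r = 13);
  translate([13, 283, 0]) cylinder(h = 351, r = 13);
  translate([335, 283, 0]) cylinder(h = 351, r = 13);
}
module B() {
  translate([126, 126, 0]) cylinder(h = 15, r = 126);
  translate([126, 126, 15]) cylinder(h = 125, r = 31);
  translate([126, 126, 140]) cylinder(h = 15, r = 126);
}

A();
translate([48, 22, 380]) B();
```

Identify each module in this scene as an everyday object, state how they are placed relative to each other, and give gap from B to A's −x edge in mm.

The spool's min-x is at 48; the stool's min-x is 0; gap = 48 mm.

A is a stool. B is a spool. The spool is on top of the stool, centred. The gap from the spool to the stool's −x edge is 48 mm.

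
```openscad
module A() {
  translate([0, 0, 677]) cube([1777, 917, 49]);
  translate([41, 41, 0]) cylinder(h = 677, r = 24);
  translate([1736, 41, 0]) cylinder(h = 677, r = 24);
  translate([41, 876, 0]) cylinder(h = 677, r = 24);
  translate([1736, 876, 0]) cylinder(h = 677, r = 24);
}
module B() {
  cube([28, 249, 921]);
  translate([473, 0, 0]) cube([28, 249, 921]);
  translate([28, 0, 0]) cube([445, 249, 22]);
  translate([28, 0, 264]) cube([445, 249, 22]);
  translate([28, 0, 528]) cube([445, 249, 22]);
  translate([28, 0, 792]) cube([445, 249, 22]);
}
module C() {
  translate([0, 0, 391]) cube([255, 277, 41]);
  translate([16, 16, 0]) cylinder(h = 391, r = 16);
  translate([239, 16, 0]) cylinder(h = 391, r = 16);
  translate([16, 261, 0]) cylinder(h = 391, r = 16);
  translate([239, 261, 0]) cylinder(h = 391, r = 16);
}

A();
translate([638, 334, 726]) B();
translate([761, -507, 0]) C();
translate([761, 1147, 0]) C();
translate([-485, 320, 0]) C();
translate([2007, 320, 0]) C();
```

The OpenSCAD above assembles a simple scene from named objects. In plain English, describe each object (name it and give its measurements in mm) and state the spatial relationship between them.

A is a table: top 1777 mm (x) × 917 mm (y), 49 mm thick, upper face at z = 726 mm, on four round legs of 48 mm diameter, each leg's bounding box inset 17 mm from the nearest pair of top edges, running from z = 0 to the bottom of the top.

B is an open bookshelf. Two side panels, each 28 mm thick, 249 mm deep and 921 mm tall, stand 501 mm apart (outside-to-outside). Between them sit 4 shelves, each 22 mm thick and 249 mm deep, spanning the full gap between the sides. The bottom shelf rests on the floor (its underside at z = 0) and the clear gap between one shelf's top and the next shelf's underside is 242 mm.

C is a four-legged stool. The seat is 255×277 mm, 41 mm thick, top at z = 432 mm. It stands on four round legs, each 32 mm in diameter, from z = 0 to the seat underside, each leg's axis is inset half a diameter from the nearest pair of seat edges (so the leg's bounding box is flush with the corner).

The bookshelf is on top of the table, centred. Four stools sit around the table at the −y, +y, −x, +x sides.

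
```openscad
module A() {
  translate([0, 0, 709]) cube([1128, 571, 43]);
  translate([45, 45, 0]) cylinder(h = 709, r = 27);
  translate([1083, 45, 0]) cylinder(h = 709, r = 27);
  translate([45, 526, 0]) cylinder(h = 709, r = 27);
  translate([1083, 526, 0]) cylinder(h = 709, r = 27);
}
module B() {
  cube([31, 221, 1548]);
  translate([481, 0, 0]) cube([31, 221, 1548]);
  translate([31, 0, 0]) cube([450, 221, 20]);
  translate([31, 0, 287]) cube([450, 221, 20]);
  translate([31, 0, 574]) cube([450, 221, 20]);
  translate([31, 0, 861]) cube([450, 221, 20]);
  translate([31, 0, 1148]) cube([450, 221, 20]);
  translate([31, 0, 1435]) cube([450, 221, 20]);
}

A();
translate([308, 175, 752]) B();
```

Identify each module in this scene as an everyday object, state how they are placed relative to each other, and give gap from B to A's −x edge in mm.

A is a table. B is a bookshelf. The bookshelf is on top of the table, centred. The gap from the bookshelf to the table's −x edge is 308 mm.

The bookshelf's min-x is at 308; the table's min-x is 0; gap = 308 mm.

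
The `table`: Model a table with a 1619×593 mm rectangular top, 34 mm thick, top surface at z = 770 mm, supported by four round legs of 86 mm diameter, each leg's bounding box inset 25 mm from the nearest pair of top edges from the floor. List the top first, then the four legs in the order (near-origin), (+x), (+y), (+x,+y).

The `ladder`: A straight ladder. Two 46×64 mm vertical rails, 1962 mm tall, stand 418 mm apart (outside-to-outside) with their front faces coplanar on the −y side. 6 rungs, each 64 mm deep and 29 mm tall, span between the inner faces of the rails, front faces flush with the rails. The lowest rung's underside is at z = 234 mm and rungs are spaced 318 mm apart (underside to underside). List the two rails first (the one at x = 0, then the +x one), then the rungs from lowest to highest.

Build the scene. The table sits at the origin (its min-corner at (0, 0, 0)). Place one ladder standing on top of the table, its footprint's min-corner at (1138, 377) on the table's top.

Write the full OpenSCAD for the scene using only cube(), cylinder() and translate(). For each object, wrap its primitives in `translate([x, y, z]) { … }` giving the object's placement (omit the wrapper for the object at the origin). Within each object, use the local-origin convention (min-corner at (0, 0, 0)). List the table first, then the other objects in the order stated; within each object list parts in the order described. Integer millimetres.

translate([0, 0, 736]) cube([1619, 593, 34]);
translate([68, 68, 0]) cylinder(h = 736, r = 43);
translate([1551, 68, 0]) cylinder(h = 736, r = 43);
translate([68, 525, 0]) cylinder(h = 736, r = 43);
translate([1551, 525, 0]) cylinder(h = 736, r = 43);
translate([1138, 377, 770]) {
  cube([46, 64, 1962]);
  translate([372, 0, 0]) cube([46, 64, 1962]);
  translate([46, 0, 234]) cube([326, 64, 29]);
  translate([46, 0, 552]) cube([326, 64, 29]);
  translate([46, 0, 870]) cube([326, 64, 29]);
  translate([46, 0, 1188]) cube([326, 64, 29]);
  translate([46, 0, 1506]) cube([326, 64, 29]);
  translate([46, 0, 1824]) cube([326, 64, 29]);
}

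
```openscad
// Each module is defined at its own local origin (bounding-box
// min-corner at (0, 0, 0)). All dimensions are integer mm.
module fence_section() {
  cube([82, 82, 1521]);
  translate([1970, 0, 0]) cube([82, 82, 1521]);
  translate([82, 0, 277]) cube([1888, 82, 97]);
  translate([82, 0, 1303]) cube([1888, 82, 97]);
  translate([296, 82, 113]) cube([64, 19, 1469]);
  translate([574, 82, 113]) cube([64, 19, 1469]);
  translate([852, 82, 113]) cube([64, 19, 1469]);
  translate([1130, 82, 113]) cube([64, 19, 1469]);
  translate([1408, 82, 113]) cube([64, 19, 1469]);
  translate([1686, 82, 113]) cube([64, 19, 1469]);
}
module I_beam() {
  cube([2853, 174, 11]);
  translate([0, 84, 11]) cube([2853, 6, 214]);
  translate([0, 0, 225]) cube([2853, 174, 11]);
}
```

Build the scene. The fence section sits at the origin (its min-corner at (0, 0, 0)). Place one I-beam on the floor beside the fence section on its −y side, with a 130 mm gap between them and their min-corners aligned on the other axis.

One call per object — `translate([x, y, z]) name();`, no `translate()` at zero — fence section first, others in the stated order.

fence_section();
translate([0, -304, 0]) I_beam();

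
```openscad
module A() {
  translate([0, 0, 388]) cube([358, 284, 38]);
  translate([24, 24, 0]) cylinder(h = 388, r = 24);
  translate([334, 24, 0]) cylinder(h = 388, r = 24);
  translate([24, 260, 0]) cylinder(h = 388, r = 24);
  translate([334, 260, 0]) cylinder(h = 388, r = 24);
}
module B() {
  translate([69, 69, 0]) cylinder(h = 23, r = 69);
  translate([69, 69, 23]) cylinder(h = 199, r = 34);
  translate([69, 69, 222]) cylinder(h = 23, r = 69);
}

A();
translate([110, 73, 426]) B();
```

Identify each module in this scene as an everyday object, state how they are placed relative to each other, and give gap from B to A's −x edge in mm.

A is a stool. B is a spool. The spool is on top of the stool, centred. The gap from the spool to the stool's −x edge is 110 mm.

The spool's min-x is at 110; the stool's min-x is 0; gap = 110 mm.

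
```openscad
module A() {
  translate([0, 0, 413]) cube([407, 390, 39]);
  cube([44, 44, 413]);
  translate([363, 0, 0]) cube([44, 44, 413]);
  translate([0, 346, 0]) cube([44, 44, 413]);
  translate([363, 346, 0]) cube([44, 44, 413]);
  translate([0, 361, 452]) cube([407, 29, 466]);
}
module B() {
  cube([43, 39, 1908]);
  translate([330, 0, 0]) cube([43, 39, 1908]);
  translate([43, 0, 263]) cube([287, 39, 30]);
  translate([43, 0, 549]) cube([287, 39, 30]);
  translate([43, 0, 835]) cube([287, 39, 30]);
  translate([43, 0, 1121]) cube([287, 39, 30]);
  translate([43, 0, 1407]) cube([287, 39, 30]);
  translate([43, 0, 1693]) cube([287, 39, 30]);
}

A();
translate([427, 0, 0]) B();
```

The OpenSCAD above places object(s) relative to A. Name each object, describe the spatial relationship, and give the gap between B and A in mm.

A is a chair. B is a ladder. The ladder is on the floor beside the chair on its +x side. The gap between the ladder and the chair is 20 mm.

The ladder's nearest face is 20 mm from the chair's +x face.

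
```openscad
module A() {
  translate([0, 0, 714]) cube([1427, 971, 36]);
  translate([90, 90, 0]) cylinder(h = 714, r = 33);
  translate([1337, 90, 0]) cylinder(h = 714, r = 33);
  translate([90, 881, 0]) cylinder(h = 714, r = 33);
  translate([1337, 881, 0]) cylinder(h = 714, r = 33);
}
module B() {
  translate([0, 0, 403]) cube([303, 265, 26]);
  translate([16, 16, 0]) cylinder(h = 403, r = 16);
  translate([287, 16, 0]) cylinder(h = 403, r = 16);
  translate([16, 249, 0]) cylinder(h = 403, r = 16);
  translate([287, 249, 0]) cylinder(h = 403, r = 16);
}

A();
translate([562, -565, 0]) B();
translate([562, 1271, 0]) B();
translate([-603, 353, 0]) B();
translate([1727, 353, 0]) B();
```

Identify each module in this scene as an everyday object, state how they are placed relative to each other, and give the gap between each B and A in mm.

Each stool's nearest face is 300 mm from the table's bounding box.

A is a table. B is a stool. Four stools sit around the table at the −y, +y, −x, +x sides. The gap between each stool and the table is 300 mm.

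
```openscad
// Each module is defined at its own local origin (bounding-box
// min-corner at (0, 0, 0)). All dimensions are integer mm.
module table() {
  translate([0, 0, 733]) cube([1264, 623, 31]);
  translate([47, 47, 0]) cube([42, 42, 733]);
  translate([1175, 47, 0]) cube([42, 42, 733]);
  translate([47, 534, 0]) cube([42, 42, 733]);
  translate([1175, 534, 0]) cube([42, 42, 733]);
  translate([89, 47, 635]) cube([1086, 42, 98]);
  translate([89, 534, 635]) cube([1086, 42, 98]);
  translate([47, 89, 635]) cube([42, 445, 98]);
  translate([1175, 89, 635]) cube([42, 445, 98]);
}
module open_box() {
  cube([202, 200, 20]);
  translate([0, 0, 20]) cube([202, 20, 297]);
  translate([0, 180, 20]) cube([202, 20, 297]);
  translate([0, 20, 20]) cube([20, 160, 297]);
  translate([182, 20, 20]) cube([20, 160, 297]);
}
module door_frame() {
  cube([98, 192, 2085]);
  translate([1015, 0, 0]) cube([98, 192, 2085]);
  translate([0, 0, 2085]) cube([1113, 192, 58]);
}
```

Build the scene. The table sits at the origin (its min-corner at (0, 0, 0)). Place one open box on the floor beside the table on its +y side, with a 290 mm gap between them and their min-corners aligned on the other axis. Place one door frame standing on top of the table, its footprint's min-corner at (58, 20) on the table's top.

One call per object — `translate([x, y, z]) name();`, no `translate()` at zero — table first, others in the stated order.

table();
translate([0, 913, 0]) open_box();
translate([58, 20, 764]) door_frame();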